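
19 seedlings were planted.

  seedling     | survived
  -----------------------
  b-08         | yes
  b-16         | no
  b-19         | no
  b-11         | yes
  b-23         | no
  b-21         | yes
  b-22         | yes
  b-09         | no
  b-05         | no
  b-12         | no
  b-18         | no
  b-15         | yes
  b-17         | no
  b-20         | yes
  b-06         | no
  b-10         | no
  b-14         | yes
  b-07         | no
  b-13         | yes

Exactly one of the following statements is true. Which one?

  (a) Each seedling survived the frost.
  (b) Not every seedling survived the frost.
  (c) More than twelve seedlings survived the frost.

(b)

|A| = 19, |A ∩ B| = 8, |A ∖ B| = 11.
(a) requires A ⊆ B, i.e. every element of A is in B (|A ∖ B| = 0): false.
(b) requires A ⊄ B (|A ∖ B| ≥ 1): true.
(c) requires |A ∩ B| > 12: false.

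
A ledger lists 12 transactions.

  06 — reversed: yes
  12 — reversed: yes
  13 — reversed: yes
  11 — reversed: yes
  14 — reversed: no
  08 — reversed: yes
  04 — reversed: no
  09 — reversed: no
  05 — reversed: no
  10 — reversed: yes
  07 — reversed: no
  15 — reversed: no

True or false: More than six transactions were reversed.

The determiner here denotes the relation: |A ∩ B| > 6.
A (the restrictor) = {06, 12, 13, 11, 14, 08, 04, 09, 05, 10, 07, 15}, |A| = 12.
A ∩ B = {06, 12, 13, 11, 08, 10}, so |A ∩ B| = 6.
|A ∩ B| = 6, so the statement is false.

False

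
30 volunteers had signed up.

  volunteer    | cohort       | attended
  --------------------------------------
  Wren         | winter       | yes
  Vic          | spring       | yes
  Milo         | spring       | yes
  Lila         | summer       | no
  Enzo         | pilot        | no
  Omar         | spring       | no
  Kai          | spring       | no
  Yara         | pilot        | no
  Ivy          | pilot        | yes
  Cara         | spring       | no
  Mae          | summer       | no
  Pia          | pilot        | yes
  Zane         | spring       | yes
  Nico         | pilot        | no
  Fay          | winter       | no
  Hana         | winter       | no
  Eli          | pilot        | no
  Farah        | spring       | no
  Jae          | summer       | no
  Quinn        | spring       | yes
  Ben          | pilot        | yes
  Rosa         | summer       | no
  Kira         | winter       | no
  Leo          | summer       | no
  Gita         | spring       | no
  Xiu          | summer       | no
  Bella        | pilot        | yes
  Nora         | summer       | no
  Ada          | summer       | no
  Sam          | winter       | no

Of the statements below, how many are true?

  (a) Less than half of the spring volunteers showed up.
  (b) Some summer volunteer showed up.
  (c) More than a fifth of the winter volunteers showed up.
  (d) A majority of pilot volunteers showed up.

(a) spring: |A| = 9, |A ∩ B| = 4; needs |A ∩ B| < |A ∖ B| — true.
(b) summer: |A| = 8, |A ∩ B| = 0; needs A ∩ B ≠ ∅ (|A ∩ B| ≥ 1) — false.
(c) winter: |A| = 5, |A ∩ B| = 1; needs |A ∩ B| / |A| > 1/5 — false.
(d) pilot: |A| = 8, |A ∩ B| = 4; needs |A ∩ B| > |A ∖ B| — false.

1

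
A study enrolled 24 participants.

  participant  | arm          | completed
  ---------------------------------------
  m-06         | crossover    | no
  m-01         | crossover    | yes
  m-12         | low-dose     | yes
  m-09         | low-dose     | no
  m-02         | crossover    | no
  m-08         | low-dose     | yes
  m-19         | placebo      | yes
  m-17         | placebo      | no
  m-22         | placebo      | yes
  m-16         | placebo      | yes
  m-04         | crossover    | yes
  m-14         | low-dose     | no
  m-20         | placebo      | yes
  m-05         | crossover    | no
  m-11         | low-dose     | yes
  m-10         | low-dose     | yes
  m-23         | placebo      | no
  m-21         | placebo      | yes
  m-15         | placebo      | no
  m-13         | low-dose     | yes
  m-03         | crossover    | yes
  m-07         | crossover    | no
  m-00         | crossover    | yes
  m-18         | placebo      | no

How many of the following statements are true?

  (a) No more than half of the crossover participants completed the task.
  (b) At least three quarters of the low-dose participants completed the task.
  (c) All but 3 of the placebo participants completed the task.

1

(a) crossover: |A| = 8, |A ∩ B| = 4; needs |A ∩ B| ≤ |A ∖ B| — true.
(b) low-dose: |A| = 7, |A ∩ B| = 5; needs |A ∩ B| / |A| ≥ 3/4 — false.
(c) placebo: |A| = 9, |A ∩ B| = 5; needs |A ∖ B| = 3 — false.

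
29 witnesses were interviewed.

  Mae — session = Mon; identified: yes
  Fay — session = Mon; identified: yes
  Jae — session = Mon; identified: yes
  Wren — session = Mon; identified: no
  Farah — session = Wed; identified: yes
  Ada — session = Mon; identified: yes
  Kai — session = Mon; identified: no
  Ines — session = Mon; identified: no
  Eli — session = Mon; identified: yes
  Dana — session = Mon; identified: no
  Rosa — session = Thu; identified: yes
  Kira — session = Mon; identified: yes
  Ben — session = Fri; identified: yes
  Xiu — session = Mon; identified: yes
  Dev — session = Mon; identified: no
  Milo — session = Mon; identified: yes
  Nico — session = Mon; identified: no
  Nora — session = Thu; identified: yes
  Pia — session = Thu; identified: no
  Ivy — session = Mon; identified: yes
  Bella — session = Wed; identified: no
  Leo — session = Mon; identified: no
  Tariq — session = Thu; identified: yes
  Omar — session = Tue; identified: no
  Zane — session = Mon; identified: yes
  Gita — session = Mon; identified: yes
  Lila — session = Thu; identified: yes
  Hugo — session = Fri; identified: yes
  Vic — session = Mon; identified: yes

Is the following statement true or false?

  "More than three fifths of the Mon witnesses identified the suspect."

Truth condition: |A ∩ B| / |A| > 3/5.
|A| = 19, |A ∩ B| = 12, |A ∖ B| = 7.
|A ∩ B|/|A| = 12/19, so the statement is true.

True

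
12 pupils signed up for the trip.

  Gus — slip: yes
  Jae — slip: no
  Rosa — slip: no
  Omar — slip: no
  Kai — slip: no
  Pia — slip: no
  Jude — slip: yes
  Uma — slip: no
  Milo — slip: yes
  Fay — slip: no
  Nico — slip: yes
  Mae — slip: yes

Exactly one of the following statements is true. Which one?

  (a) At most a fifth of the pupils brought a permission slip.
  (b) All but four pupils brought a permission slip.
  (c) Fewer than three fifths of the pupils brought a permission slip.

|A| = 12, |A ∩ B| = 5, |A ∖ B| = 7.
(a) requires |A ∩ B| / |A| ≤ 1/5: false.
(b) requires |A ∖ B| = 4: false.
(c) requires |A ∩ B| / |A| < 3/5: true.

(c)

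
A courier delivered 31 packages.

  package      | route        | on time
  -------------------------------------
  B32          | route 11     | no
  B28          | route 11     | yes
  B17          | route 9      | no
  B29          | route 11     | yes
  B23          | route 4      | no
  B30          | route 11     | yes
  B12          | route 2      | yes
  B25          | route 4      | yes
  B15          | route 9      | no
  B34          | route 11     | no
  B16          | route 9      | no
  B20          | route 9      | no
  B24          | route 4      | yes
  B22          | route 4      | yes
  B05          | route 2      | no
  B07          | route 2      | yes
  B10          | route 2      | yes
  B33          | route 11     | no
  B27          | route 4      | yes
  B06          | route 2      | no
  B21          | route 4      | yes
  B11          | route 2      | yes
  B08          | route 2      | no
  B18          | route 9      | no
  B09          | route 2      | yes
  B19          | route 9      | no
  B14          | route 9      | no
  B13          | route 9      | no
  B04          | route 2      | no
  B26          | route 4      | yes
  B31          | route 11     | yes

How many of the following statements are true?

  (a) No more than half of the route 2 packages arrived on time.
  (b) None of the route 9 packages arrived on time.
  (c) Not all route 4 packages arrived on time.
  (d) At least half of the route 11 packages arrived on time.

(a) route 2: |A| = 9, |A ∩ B| = 5; needs |A ∩ B| ≤ |A ∖ B| — false.
(b) route 9: |A| = 8, |A ∩ B| = 0; needs A ∩ B = ∅ (|A ∩ B| = 0) — true.
(c) route 4: |A| = 7, |A ∩ B| = 6; needs A ⊄ B (|A ∖ B| ≥ 1) — true.
(d) route 11: |A| = 7, |A ∩ B| = 4; needs |A ∩ B| ≥ |A ∖ B| — true.

3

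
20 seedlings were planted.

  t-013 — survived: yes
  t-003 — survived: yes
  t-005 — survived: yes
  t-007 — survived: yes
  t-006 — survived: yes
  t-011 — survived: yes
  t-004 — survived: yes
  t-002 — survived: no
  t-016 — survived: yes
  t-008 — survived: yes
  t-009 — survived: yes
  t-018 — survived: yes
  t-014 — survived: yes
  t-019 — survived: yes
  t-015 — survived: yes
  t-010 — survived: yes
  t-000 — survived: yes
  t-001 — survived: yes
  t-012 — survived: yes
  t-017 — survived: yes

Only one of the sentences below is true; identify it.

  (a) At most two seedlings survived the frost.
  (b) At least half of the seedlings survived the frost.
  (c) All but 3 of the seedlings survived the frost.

(b)

|A| = 20, |A ∩ B| = 19, |A ∖ B| = 1.
(a) requires |A ∩ B| ≤ 2: false.
(b) requires |A ∩ B| ≥ |A ∖ B|: true.
(c) requires |A ∖ B| = 3: false.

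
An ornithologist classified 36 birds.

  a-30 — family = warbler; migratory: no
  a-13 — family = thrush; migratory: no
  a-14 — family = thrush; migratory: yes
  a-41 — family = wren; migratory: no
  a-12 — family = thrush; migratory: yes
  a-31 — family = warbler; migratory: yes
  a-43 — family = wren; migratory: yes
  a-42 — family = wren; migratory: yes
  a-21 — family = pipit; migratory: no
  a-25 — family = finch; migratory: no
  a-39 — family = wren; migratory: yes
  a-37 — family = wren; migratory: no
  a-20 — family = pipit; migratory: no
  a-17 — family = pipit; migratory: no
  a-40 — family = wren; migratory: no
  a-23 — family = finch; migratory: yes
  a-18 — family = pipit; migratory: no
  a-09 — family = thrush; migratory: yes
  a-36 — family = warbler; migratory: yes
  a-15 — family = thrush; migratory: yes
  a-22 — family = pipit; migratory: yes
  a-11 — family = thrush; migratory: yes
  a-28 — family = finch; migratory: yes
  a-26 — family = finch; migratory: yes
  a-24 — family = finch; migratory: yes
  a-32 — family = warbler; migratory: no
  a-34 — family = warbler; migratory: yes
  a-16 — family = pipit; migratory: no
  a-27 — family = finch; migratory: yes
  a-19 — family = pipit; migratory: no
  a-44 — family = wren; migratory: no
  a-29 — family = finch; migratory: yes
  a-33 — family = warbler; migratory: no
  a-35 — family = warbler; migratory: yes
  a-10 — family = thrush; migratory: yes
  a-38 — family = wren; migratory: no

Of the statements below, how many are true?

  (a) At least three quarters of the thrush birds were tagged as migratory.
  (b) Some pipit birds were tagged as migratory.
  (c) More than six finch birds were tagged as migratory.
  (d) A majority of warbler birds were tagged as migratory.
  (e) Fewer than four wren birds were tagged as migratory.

4

(a) thrush: |A| = 7, |A ∩ B| = 6; needs |A ∩ B| / |A| ≥ 3/4 — true.
(b) pipit: |A| = 7, |A ∩ B| = 1; needs A ∩ B ≠ ∅ (|A ∩ B| ≥ 1) — true.
(c) finch: |A| = 7, |A ∩ B| = 6; needs |A ∩ B| > 6 — false.
(d) warbler: |A| = 7, |A ∩ B| = 4; needs |A ∩ B| > |A ∖ B| — true.
(e) wren: |A| = 8, |A ∩ B| = 3; needs |A ∩ B| < 4 — true.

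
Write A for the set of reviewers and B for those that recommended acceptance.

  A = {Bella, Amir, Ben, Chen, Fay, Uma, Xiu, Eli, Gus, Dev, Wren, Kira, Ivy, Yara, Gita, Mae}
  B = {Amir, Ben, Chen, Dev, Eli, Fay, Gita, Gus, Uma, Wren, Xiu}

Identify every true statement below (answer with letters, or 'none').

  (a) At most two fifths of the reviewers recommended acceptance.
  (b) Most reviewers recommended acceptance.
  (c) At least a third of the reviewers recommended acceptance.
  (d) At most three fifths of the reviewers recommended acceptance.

(b), (c)

|A| = 16, |A ∩ B| = 11, |A ∖ B| = 5.
(a) |A ∩ B| / |A| ≤ 2/5: fails.
(b) |A ∩ B| > |A ∖ B|: holds.
(c) |A ∩ B| / |A| ≥ 1/3: holds.
(d) |A ∩ B| / |A| ≤ 3/5: fails.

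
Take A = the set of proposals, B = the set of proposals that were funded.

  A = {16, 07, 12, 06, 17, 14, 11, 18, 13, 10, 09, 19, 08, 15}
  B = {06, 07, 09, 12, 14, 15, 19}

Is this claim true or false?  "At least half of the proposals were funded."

True

'At least half of the proposals were funded' holds iff |A ∩ B| ≥ |A ∖ B|.
A (the restrictor) = {16, 07, 12, 06, 17, 14, 11, 18, 13, 10, 09, 19, 08, 15}, |A| = 14.
A ∩ B = {07, 12, 06, 14, 09, 19, 15}, so |A ∩ B| = 7.
A ∖ B = {16, 17, 11, 18, 13, 10, 08}, so |A ∖ B| = 7.
7 = 7, so the statement is true.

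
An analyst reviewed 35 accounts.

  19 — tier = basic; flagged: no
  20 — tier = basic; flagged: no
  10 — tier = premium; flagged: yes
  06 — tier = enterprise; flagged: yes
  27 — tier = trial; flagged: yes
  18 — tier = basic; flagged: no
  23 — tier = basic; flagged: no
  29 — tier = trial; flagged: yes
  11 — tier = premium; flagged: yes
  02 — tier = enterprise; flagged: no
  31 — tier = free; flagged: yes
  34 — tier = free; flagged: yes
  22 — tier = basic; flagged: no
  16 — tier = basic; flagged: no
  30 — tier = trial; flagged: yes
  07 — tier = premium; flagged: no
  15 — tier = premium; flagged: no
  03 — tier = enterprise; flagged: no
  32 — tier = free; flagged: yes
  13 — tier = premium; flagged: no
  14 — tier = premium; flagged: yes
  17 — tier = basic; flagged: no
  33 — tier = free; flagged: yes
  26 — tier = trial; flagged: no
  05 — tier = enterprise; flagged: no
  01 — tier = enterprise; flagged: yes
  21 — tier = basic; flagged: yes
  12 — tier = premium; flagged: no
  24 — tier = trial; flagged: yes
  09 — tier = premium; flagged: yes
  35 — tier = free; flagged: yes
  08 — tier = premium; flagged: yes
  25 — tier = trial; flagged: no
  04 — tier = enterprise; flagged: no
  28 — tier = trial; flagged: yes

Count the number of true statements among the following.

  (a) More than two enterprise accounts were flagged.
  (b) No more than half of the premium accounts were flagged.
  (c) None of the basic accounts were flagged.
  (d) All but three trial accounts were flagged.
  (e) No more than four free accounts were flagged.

0

(a) enterprise: |A| = 6, |A ∩ B| = 2; needs |A ∩ B| > 2 — false.
(b) premium: |A| = 9, |A ∩ B| = 5; needs |A ∩ B| ≤ |A ∖ B| — false.
(c) basic: |A| = 8, |A ∩ B| = 1; needs A ∩ B = ∅ (|A ∩ B| = 0) — false.
(d) trial: |A| = 7, |A ∩ B| = 5; needs |A ∖ B| = 3 — false.
(e) free: |A| = 5, |A ∩ B| = 5; needs |A ∩ B| ≤ 4 — false.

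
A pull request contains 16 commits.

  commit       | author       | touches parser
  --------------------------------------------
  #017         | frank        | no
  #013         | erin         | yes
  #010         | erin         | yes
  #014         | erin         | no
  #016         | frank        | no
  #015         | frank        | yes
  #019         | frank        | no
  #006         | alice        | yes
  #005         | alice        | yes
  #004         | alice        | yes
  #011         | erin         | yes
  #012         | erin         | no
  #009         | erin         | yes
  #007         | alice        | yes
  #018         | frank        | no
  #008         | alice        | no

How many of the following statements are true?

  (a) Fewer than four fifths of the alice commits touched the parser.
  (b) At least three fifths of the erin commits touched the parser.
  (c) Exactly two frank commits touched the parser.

(a) alice: |A| = 5, |A ∩ B| = 4; needs |A ∩ B| / |A| < 4/5 — false.
(b) erin: |A| = 6, |A ∩ B| = 4; needs |A ∩ B| / |A| ≥ 3/5 — true.
(c) frank: |A| = 5, |A ∩ B| = 1; needs |A ∩ B| = 2 — false.

1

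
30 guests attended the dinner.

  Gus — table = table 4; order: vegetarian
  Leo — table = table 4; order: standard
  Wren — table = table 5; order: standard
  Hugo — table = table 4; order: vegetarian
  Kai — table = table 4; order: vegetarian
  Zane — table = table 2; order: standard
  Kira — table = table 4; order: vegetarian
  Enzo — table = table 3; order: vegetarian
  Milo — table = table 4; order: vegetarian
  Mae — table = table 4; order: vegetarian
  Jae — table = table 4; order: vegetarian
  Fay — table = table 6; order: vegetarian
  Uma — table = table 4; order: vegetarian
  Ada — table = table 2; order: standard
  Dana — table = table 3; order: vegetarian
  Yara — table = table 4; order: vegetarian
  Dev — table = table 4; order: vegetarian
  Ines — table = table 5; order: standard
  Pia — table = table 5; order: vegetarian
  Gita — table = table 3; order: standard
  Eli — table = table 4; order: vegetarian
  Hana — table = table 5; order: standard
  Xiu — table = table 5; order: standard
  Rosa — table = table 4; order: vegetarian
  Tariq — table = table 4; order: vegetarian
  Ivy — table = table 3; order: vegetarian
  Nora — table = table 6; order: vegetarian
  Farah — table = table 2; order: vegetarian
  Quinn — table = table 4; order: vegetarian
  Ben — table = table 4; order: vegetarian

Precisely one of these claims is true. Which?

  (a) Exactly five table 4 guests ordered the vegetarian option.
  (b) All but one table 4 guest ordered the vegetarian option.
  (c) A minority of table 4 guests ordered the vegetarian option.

|A| = 16, |A ∩ B| = 15, |A ∖ B| = 1.
(a) requires |A ∩ B| = 5: false.
(b) requires |A ∖ B| = 1: true.
(c) requires |A ∩ B| < |A ∖ B|: false.

(b)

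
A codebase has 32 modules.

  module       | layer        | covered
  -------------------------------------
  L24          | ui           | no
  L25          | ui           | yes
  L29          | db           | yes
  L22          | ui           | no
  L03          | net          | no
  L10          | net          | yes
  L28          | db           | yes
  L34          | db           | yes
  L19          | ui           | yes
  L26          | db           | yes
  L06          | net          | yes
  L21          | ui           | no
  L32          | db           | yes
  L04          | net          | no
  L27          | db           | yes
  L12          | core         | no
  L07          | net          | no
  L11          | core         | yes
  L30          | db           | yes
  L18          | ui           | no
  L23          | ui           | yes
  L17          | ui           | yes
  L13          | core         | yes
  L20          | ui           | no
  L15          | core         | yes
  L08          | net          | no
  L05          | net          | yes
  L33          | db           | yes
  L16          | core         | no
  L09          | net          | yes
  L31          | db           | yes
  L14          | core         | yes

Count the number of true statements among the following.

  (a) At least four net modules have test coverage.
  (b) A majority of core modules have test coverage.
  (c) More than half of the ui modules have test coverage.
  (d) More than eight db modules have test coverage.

(a) net: |A| = 8, |A ∩ B| = 4; needs |A ∩ B| ≥ 4 — true.
(b) core: |A| = 6, |A ∩ B| = 4; needs |A ∩ B| > |A ∖ B| — true.
(c) ui: |A| = 9, |A ∩ B| = 4; needs |A ∩ B| > |A ∖ B| — false.
(d) db: |A| = 9, |A ∩ B| = 9; needs |A ∩ B| > 8 — true.

3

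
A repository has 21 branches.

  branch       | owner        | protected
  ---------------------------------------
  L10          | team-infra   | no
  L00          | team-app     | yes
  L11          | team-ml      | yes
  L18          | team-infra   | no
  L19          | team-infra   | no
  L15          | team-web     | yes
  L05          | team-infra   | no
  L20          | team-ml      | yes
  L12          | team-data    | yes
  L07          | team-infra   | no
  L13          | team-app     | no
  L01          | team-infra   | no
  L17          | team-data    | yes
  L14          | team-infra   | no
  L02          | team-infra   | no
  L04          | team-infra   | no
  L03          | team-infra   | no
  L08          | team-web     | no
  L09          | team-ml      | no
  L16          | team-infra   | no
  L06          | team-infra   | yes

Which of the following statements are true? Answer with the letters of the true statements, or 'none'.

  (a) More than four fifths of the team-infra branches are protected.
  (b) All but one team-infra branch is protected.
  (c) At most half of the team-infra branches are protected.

|A| = 12, |A ∩ B| = 1, |A ∖ B| = 11.
(a) |A ∩ B| / |A| > 4/5: fails.
(b) |A ∖ B| = 1: fails.
(c) |A ∩ B| ≤ |A ∖ B|: holds.

(c)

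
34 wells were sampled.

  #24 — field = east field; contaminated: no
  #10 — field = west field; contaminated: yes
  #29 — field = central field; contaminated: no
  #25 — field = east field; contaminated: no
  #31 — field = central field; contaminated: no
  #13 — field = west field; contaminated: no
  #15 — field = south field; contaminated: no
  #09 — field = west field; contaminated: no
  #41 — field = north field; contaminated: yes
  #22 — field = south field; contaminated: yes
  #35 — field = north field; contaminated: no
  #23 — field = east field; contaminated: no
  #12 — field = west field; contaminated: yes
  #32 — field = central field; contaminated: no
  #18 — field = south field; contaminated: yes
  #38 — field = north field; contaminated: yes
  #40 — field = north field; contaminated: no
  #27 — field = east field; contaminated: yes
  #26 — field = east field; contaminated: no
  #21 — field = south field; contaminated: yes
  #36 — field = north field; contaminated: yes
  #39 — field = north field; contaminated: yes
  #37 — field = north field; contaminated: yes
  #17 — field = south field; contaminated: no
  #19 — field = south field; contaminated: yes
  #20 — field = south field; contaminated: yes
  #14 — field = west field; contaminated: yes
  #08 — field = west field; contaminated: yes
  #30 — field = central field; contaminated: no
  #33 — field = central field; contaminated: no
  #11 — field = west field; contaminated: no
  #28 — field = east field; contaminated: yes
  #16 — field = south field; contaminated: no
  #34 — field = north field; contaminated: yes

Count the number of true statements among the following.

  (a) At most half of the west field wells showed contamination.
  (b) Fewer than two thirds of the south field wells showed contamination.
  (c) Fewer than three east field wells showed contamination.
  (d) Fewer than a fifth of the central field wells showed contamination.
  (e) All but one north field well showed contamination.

3

(a) west field: |A| = 7, |A ∩ B| = 4; needs |A ∩ B| ≤ |A ∖ B| — false.
(b) south field: |A| = 8, |A ∩ B| = 5; needs |A ∩ B| / |A| < 2/3 — true.
(c) east field: |A| = 6, |A ∩ B| = 2; needs |A ∩ B| < 3 — true.
(d) central field: |A| = 5, |A ∩ B| = 0; needs |A ∩ B| / |A| < 1/5 — true.
(e) north field: |A| = 8, |A ∩ B| = 6; needs |A ∖ B| = 1 — false.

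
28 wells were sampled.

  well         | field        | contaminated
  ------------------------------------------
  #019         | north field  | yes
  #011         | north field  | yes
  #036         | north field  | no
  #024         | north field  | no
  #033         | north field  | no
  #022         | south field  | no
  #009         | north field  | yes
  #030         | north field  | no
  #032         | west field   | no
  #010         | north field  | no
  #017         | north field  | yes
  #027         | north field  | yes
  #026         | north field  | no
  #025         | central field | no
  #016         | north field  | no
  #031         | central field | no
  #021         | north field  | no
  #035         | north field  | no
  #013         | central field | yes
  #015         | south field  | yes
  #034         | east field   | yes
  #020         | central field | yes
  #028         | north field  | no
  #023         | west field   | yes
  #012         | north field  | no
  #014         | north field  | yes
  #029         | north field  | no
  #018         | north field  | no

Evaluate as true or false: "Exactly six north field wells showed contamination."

'Exactly six north field wells showed contamination' holds iff |A ∩ B| = 6.
|A| = 19, |A ∩ B| = 6, |A ∖ B| = 13.
|A ∩ B| = 6, so the statement is true.

True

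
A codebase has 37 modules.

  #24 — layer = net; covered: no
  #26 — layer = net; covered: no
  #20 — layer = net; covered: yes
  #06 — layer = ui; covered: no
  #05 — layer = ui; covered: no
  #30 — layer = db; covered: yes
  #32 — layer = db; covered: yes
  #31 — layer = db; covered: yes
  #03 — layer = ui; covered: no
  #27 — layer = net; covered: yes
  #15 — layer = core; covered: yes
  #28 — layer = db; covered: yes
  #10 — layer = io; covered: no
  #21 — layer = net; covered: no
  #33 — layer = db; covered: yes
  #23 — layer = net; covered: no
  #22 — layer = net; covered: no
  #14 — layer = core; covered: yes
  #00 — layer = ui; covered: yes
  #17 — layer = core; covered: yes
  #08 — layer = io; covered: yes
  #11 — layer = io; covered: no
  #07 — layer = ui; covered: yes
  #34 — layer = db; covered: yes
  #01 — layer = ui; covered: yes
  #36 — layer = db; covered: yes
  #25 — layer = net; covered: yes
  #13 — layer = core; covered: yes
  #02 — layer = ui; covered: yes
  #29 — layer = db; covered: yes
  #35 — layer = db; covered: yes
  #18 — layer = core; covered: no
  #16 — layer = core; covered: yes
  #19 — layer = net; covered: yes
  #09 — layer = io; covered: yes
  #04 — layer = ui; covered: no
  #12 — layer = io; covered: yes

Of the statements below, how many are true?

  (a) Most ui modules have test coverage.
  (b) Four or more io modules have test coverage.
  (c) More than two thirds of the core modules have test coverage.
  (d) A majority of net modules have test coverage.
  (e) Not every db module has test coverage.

1

(a) ui: |A| = 8, |A ∩ B| = 4; needs |A ∩ B| > |A ∖ B| — false.
(b) io: |A| = 5, |A ∩ B| = 3; needs |A ∩ B| ≥ 4 — false.
(c) core: |A| = 6, |A ∩ B| = 5; needs |A ∩ B| / |A| > 2/3 — true.
(d) net: |A| = 9, |A ∩ B| = 4; needs |A ∩ B| > |A ∖ B| — false.
(e) db: |A| = 9, |A ∩ B| = 9; needs A ⊄ B (|A ∖ B| ≥ 1) — false.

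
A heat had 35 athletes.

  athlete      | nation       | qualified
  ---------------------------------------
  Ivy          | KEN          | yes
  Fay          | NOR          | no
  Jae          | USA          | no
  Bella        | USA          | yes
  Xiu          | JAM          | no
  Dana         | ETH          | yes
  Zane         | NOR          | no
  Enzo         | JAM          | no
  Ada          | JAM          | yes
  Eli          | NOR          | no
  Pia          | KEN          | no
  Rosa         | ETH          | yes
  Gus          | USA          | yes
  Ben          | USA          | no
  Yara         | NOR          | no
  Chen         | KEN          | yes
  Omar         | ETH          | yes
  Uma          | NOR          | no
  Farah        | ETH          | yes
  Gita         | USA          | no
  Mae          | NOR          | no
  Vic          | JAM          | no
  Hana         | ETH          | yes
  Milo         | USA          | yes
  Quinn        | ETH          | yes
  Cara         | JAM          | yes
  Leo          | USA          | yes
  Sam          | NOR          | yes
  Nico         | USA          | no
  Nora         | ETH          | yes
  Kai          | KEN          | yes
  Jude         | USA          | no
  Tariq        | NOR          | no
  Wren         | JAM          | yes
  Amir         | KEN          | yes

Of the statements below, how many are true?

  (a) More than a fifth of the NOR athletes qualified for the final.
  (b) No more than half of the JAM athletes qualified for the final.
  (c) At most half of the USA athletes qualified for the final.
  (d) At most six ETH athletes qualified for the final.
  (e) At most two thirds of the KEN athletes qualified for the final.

2

(a) NOR: |A| = 8, |A ∩ B| = 1; needs |A ∩ B| / |A| > 1/5 — false.
(b) JAM: |A| = 6, |A ∩ B| = 3; needs |A ∩ B| ≤ |A ∖ B| — true.
(c) USA: |A| = 9, |A ∩ B| = 4; needs |A ∩ B| ≤ |A ∖ B| — true.
(d) ETH: |A| = 7, |A ∩ B| = 7; needs |A ∩ B| ≤ 6 — false.
(e) KEN: |A| = 5, |A ∩ B| = 4; needs |A ∩ B| / |A| ≤ 2/3 — false.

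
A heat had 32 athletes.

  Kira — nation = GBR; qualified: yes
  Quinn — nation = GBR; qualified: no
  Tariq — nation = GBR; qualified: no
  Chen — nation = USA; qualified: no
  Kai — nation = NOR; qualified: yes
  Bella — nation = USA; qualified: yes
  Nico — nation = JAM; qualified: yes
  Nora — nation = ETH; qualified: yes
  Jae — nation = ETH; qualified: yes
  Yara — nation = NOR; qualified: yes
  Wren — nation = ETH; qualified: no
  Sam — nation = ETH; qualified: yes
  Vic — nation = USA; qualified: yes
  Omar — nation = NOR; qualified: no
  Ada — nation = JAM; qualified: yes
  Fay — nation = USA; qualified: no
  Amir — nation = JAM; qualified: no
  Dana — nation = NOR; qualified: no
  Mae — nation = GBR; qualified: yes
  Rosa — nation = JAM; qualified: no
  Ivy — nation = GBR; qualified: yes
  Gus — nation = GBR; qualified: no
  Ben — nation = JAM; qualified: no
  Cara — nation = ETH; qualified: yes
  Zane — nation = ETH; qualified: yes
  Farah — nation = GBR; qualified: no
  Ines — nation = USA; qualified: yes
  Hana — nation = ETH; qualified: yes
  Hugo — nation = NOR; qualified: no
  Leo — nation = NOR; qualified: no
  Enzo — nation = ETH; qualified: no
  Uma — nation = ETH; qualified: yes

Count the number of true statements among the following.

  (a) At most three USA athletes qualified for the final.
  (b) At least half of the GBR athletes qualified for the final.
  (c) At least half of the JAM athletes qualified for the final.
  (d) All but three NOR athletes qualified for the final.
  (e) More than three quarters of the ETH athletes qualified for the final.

2

(a) USA: |A| = 5, |A ∩ B| = 3; needs |A ∩ B| ≤ 3 — true.
(b) GBR: |A| = 7, |A ∩ B| = 3; needs |A ∩ B| ≥ |A ∖ B| — false.
(c) JAM: |A| = 5, |A ∩ B| = 2; needs |A ∩ B| ≥ |A ∖ B| — false.
(d) NOR: |A| = 6, |A ∩ B| = 2; needs |A ∖ B| = 3 — false.
(e) ETH: |A| = 9, |A ∩ B| = 7; needs |A ∩ B| / |A| > 3/4 — true.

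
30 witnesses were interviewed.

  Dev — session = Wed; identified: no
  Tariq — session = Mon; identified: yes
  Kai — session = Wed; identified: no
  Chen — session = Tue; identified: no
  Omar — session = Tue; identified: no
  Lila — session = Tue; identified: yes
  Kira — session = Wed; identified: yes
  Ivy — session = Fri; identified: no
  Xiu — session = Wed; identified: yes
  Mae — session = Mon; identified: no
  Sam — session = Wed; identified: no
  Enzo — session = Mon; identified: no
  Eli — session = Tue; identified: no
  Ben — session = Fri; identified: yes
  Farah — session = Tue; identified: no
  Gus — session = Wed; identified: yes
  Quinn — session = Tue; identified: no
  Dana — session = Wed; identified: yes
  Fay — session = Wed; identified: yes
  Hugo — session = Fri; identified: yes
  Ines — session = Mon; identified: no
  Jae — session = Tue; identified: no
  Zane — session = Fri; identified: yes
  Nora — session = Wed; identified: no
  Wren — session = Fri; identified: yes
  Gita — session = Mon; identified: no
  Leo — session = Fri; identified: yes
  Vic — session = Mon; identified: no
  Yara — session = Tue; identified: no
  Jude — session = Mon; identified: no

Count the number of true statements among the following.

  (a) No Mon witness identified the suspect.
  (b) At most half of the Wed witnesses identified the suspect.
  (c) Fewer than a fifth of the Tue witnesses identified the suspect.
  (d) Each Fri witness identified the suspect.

1

(a) Mon: |A| = 7, |A ∩ B| = 1; needs A ∩ B = ∅ (|A ∩ B| = 0) — false.
(b) Wed: |A| = 9, |A ∩ B| = 5; needs |A ∩ B| ≤ |A ∖ B| — false.
(c) Tue: |A| = 8, |A ∩ B| = 1; needs |A ∩ B| / |A| < 1/5 — true.
(d) Fri: |A| = 6, |A ∩ B| = 5; needs A ⊆ B, i.e. every element of A is in B (|A ∖ B| = 0) — false.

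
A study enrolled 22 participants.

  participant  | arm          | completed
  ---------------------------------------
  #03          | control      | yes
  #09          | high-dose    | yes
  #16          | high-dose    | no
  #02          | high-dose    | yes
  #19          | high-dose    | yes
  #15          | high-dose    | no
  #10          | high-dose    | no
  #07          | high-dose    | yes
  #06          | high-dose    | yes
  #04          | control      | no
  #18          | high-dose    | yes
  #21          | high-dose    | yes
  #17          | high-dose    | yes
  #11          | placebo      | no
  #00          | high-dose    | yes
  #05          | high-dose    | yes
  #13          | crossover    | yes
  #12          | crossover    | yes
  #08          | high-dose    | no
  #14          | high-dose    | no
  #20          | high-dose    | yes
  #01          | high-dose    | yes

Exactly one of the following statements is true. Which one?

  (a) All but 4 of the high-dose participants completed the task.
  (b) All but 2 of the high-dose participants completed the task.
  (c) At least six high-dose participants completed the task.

(c)

|A| = 17, |A ∩ B| = 12, |A ∖ B| = 5.
(a) requires |A ∖ B| = 4: false.
(b) requires |A ∖ B| = 2: false.
(c) requires |A ∩ B| ≥ 6: true.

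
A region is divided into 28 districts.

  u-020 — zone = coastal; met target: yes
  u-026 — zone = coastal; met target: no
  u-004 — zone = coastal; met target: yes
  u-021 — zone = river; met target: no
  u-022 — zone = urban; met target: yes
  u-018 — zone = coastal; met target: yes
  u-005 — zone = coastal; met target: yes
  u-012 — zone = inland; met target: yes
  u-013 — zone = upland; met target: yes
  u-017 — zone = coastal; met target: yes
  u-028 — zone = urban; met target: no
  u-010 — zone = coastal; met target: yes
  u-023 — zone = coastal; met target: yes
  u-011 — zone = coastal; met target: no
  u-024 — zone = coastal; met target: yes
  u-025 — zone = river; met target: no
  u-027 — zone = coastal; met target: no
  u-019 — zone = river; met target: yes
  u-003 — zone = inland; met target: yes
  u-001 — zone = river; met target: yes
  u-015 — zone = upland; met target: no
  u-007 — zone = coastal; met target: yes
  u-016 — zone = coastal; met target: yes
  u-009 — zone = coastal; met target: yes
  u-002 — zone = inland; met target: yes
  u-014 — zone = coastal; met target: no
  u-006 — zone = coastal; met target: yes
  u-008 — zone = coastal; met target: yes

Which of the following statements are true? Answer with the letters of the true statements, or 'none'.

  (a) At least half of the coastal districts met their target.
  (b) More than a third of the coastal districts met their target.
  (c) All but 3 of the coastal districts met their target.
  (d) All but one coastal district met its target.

|A| = 17, |A ∩ B| = 13, |A ∖ B| = 4.
(a) |A ∩ B| ≥ |A ∖ B|: holds.
(b) |A ∩ B| / |A| > 1/3: holds.
(c) |A ∖ B| = 3: fails.
(d) |A ∖ B| = 1: fails.

(a), (b)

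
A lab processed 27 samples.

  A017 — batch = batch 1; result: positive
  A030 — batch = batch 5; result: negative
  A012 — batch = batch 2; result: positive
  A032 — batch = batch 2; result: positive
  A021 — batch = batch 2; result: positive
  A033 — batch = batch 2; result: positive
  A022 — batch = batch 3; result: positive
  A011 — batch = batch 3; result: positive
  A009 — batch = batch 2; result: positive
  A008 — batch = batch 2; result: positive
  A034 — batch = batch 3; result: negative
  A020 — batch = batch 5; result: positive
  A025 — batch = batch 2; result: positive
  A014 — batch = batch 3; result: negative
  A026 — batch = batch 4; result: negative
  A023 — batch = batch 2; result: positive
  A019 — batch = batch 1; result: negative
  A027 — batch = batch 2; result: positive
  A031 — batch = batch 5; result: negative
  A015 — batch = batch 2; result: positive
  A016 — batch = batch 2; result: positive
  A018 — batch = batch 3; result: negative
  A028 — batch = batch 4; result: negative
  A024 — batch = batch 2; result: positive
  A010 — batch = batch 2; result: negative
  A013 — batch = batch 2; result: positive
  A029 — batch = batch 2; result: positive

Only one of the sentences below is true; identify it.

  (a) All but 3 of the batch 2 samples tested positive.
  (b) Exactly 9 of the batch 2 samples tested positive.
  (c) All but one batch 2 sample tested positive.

|A| = 15, |A ∩ B| = 14, |A ∖ B| = 1.
(a) requires |A ∖ B| = 3: false.
(b) requires |A ∩ B| = 9: false.
(c) requires |A ∖ B| = 1: true.

(c)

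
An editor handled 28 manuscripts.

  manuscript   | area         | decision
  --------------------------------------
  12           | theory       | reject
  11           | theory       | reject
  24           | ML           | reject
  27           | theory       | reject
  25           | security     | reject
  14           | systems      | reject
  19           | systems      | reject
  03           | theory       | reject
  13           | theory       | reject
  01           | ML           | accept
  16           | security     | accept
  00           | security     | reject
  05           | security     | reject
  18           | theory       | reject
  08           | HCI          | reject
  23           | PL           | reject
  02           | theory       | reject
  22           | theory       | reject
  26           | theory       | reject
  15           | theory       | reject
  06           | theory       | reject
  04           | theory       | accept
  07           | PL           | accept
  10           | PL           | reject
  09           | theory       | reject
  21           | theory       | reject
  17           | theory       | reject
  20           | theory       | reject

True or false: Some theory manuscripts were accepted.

Truth condition: A ∩ B ≠ ∅ (|A ∩ B| ≥ 1).
|A| = 16, |A ∩ B| = 1, |A ∖ B| = 15.
So the statement is true.

True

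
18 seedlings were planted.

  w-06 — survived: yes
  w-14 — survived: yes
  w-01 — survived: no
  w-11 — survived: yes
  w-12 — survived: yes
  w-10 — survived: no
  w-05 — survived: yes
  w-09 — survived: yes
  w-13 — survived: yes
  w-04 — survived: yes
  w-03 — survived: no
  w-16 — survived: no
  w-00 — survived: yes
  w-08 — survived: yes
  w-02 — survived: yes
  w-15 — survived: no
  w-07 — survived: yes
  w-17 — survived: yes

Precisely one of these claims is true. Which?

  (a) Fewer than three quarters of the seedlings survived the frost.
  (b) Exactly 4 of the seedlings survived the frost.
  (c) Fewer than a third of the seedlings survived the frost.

(a)

|A| = 18, |A ∩ B| = 13, |A ∖ B| = 5.
(a) requires |A ∩ B| / |A| < 3/4: true.
(b) requires |A ∩ B| = 4: false.
(c) requires |A ∩ B| / |A| < 1/3: false.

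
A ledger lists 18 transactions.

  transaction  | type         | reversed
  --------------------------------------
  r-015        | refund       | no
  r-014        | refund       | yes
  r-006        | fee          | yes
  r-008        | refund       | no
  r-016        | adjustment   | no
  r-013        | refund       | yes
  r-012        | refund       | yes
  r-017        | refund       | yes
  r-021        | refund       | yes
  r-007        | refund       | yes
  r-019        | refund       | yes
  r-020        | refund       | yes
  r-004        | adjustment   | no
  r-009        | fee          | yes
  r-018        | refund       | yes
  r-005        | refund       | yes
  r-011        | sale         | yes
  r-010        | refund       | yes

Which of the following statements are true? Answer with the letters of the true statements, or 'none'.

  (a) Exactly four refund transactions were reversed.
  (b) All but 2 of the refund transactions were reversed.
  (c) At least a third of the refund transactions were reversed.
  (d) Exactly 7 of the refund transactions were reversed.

|A| = 13, |A ∩ B| = 11, |A ∖ B| = 2.
(a) |A ∩ B| = 4: fails.
(b) |A ∖ B| = 2: holds.
(c) |A ∩ B| / |A| ≥ 1/3: holds.
(d) |A ∩ B| = 7: fails.

(b), (c)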